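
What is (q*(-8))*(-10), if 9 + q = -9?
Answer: -1440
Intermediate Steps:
q = -18 (q = -9 - 9 = -18)
(q*(-8))*(-10) = -18*(-8)*(-10) = 144*(-10) = -1440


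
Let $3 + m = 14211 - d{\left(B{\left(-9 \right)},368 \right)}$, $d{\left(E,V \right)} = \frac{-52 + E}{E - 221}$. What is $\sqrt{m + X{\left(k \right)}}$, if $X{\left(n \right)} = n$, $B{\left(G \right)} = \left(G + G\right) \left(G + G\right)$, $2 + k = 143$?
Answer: $\frac{5 \sqrt{6088021}}{103} \approx 119.78$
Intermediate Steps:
$k = 141$ ($k = -2 + 143 = 141$)
$B{\left(G \right)} = 4 G^{2}$ ($B{\left(G \right)} = 2 G 2 G = 4 G^{2}$)
$d{\left(E,V \right)} = \frac{-52 + E}{-221 + E}$
$m = \frac{1463152}{103}$ ($m = -3 + \left(14211 - \frac{-52 + 4 \left(-9\right)^{2}}{-221 + 4 \left(-9\right)^{2}}\right) = -3 + \left(14211 - \frac{-52 + 4 \cdot 81}{-221 + 4 \cdot 81}\right) = -3 + \left(14211 - \frac{-52 + 324}{-221 + 324}\right) = -3 + \left(14211 - \frac{1}{103} \cdot 272\right) = -3 + \left(14211 - \frac{272}{103}\right) = -3 + \frac{1463461}{103} = \frac{1463152}{103} \approx 14205.0$)
$\sqrt{m + X{\left(k \right)}} = \sqrt{\frac{1463152}{103} + 141} = \sqrt{\frac{1477675}{103}} = \frac{5 \sqrt{6088021}}{103}$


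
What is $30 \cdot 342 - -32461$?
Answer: $42721$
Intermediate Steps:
$30 \cdot 342 - -32461 = 10260 + 32461 = 42721$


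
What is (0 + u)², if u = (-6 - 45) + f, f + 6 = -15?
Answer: 5184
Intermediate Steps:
f = -21 (f = -6 - 15 = -21)
u = -72 (u = (-6 - 45) - 21 = -51 - 21 = -72)
(0 + u)² = (0 - 72)² = (-72)² = 5184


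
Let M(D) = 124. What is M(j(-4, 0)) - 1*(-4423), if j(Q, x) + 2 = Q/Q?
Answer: 4547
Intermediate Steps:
j(Q, x) = -1 (j(Q, x) = -2 + Q/Q = -2 + 1 = -1)
M(j(-4, 0)) - 1*(-4423) = 124 - 1*(-4423) = 124 + 4423 = 4547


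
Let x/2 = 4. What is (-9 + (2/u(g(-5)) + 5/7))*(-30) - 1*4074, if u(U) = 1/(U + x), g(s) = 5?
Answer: -32238/7 ≈ -4605.4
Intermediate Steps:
x = 8 (x = 2*4 = 8)
u(U) = 1/(8 + U) (u(U) = 1/(U + 8) = 1/(8 + U))
(-9 + (2/u(g(-5)) + 5/7))*(-30) - 1*4074 = (-9 + (2/(1/(8 + 5)) + 5/7))*(-30) - 1*4074 = (-9 + (2/(1/13) + 5*(1/7)))*(-30) - 4074 = (-9 + (2/(1/13) + 5/7))*(-30) - 4074 = (-9 + (2*13 + 5/7))*(-30) - 4074 = (-9 + (26 + 5/7))*(-30) - 4074 = (-9 + 187/7)*(-30) - 4074 = (124/7)*(-30) - 4074 = -3720/7 - 4074 = -32238/7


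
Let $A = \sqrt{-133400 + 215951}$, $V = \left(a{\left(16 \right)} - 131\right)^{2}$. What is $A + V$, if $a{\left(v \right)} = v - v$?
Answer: $17161 + \sqrt{82551} \approx 17448.0$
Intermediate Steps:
$a{\left(v \right)} = 0$
$V = 17161$ ($V = \left(0 - 131\right)^{2} = \left(-131\right)^{2} = 17161$)
$A = \sqrt{82551} \approx 287.32$
$A + V = \sqrt{82551} + 17161 = 17161 + \sqrt{82551}$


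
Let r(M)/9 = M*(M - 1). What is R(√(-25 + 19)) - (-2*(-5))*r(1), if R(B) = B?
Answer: I*√6 ≈ 2.4495*I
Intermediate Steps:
r(M) = 9*M*(-1 + M) (r(M) = 9*(M*(M - 1)) = 9*(M*(-1 + M)) = 9*M*(-1 + M))
R(√(-25 + 19)) - (-2*(-5))*r(1) = √(-25 + 19) - (-2*(-5))*9*1*(-1 + 1) = √(-6) - 10*9*1*0 = I*√6 - 10*0 = I*√6 - 1*0 = I*√6 + 0 = I*√6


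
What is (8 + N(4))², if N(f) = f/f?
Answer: 81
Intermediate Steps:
N(f) = 1
(8 + N(4))² = (8 + 1)² = 9² = 81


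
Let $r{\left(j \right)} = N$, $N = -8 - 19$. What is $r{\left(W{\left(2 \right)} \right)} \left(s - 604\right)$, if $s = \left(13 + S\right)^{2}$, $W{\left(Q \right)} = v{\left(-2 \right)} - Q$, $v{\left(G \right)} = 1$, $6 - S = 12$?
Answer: $14985$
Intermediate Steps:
$S = -6$ ($S = 6 - 12 = -6$)
$W{\left(Q \right)} = 1 - Q$
$N = -27$
$s = 49$ ($s = \left(13 - 6\right)^{2} = 7^{2} = 49$)
$r{\left(j \right)} = -27$
$r{\left(W{\left(2 \right)} \right)} \left(s - 604\right) = - 27 \left(49 - 604\right) = \left(-27\right) \left(-555\right) = 14985$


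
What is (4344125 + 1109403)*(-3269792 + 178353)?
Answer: -16859249146792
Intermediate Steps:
(4344125 + 1109403)*(-3269792 + 178353) = 5453528*(-3091439) = -16859249146792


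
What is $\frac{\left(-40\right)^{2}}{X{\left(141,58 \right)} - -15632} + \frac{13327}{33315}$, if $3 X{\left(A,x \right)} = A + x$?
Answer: $\frac{157509413}{313793985} \approx 0.50195$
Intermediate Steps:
$X{\left(A,x \right)} = \frac{A}{3} + \frac{x}{3}$ ($X{\left(A,x \right)} = \frac{A + x}{3} = \frac{A}{3} + \frac{x}{3}$)
$\frac{\left(-40\right)^{2}}{X{\left(141,58 \right)} - -15632} + \frac{13327}{33315} = \frac{\left(-40\right)^{2}}{\left(\frac{1}{3} \cdot 141 + \frac{1}{3} \cdot 58\right) - -15632} + \frac{13327}{33315} = \frac{1600}{\left(47 + \frac{58}{3}\right) + 15632} + 13327 \cdot \frac{1}{33315} = \frac{1600}{\frac{199}{3} + 15632} + \frac{13327}{33315} = \frac{1600}{\frac{47095}{3}} + \frac{13327}{33315} = 1600 \cdot \frac{3}{47095} + \frac{13327}{33315} = \frac{960}{9419} + \frac{13327}{33315} = \frac{157509413}{313793985}$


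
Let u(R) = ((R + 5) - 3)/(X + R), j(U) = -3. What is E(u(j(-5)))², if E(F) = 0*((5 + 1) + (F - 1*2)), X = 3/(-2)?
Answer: 0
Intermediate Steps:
X = -3/2 (X = 3*(-½) = -3/2 ≈ -1.5000)
u(R) = (2 + R)/(-3/2 + R) (u(R) = ((R + 5) - 3)/(-3/2 + R) = ((5 + R) - 3)/(-3/2 + R) = (2 + R)/(-3/2 + R))
E(F) = 0 (E(F) = 0*(6 + (F - 2)) = 0*(6 + (-2 + F)) = 0*(4 + F) = 0)
E(u(j(-5)))² = 0² = 0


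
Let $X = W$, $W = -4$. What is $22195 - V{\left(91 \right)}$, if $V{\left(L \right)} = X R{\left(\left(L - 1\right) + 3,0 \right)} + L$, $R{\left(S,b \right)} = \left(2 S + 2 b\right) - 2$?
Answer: $22840$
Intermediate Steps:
$X = -4$
$R{\left(S,b \right)} = -2 + 2 S + 2 b$
$V{\left(L \right)} = -8 - 7 L$ ($V{\left(L \right)} = - 4 \left(-2 + 2 \left(\left(L - 1\right) + 3\right) + 2 \cdot 0\right) + L = - 4 \left(-2 + 2 \left(\left(-1 + L\right) + 3\right) + 0\right) + L = - 4 \left(-2 + 2 \left(2 + L\right) + 0\right) + L = - 4 \left(-2 + \left(4 + 2 L\right) + 0\right) + L = - 4 \left(2 + 2 L\right) + L = \left(-8 - 8 L\right) + L = -8 - 7 L$)
$22195 - V{\left(91 \right)} = 22195 - \left(-8 - 637\right) = 22195 - -645 = 22195 + 645 = 22840$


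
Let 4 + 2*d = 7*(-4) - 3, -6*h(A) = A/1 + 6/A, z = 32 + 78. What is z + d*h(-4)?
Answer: 2255/24 ≈ 93.958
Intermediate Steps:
z = 110
h(A) = -1/A - A/6 (h(A) = -(A/1 + 6/A)/6 = -(A*1 + 6/A)/6 = -(A + 6/A)/6 = -1/A - A/6)
d = -35/2 (d = -2 + (7*(-4) - 3)/2 = -2 + (-28 - 3)/2 = -2 + (½)*(-31) = -2 - 31/2 = -35/2 ≈ -17.500)
z + d*h(-4) = 110 - 35*(-1/(-4) - ⅙*(-4))/2 = 110 - 35*(-1*(-¼) + ⅔)/2 = 110 - 35*(¼ + ⅔)/2 = 110 - 35/2*11/12 = 110 - 385/24 = 2255/24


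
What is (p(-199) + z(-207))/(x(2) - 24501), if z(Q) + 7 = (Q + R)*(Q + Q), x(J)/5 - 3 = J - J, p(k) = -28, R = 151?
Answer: -3307/3498 ≈ -0.94540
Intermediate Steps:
x(J) = 15 (x(J) = 15 + 5*(J - J) = 15 + 5*0 = 15 + 0 = 15)
z(Q) = -7 + 2*Q*(151 + Q) (z(Q) = -7 + (Q + 151)*(Q + Q) = -7 + (151 + Q)*(2*Q) = -7 + 2*Q*(151 + Q))
(p(-199) + z(-207))/(x(2) - 24501) = (-28 + (-7 + 2*(-207)**2 + 302*(-207)))/(15 - 24501) = (-28 + (-7 + 2*42849 - 62514))/(-24486) = (-28 + (-7 + 85698 - 62514))*(-1/24486) = (-28 + 23177)*(-1/24486) = 23149*(-1/24486) = -3307/3498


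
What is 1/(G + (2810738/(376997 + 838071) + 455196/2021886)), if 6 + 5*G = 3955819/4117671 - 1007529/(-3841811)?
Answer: 5397745345335121309594290/8544409001232415447741631 ≈ 0.63173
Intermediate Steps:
G = -75569700559918/79096568710905 (G = -6/5 + (3955819/4117671 - 1007529/(-3841811))/5 = -6/5 + (3955819*(1/4117671) - 1007529*(-1/3841811))/5 = -6/5 + (3955819/4117671 + 1007529/3841811)/5 = -6/5 + (⅕)*(19346181893168/15819313742181) = -6/5 + 19346181893168/79096568710905 = -75569700559918/79096568710905 ≈ -0.95541)
1/(G + (2810738/(376997 + 838071) + 455196/2021886)) = 1/(-75569700559918/79096568710905 + (2810738/(376997 + 838071) + 455196/2021886)) = 1/(-75569700559918/79096568710905 + (2810738/1215068 + 455196*(1/2021886))) = 1/(-75569700559918/79096568710905 + (2810738*(1/1215068) + 75866/336981)) = 1/(-75569700559918/79096568710905 + (1405369/607534 + 75866/336981)) = 1/(-75569700559918/79096568710905 + 519673825433/204727414854) = 1/(8544409001232415447741631/5397745345335121309594290) = 5397745345335121309594290/8544409001232415447741631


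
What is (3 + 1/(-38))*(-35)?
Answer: -3955/38 ≈ -104.08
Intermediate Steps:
(3 + 1/(-38))*(-35) = (3 - 1/38)*(-35) = (113/38)*(-35) = -3955/38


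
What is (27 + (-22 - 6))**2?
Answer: 1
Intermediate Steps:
(27 + (-22 - 6))**2 = (27 - 28)**2 = (-1)**2 = 1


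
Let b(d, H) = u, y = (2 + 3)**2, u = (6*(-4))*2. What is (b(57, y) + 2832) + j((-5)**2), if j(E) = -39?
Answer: 2745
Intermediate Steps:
u = -48 (u = -24*2 = -48)
y = 25 (y = 5**2 = 25)
b(d, H) = -48
(b(57, y) + 2832) + j((-5)**2) = (-48 + 2832) - 39 = 2784 - 39 = 2745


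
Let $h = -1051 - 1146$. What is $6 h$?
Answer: $-13182$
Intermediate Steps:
$h = -2197$
$6 h = 6 \left(-2197\right) = -13182$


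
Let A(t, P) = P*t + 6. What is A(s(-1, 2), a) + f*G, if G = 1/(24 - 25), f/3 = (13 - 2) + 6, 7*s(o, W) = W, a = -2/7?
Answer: -2209/49 ≈ -45.082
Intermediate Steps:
a = -2/7 (a = -2*⅐ = -2/7 ≈ -0.28571)
s(o, W) = W/7
f = 51 (f = 3*((13 - 2) + 6) = 3*(11 + 6) = 3*17 = 51)
G = -1 (G = 1/(-1) = -1)
A(t, P) = 6 + P*t
A(s(-1, 2), a) + f*G = (6 - 2*2/49) + 51*(-1) = (6 - 2/7*2/7) - 51 = (6 - 4/49) - 51 = 290/49 - 51 = -2209/49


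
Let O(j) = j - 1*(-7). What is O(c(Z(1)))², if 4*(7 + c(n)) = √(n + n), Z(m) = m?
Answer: ⅛ ≈ 0.12500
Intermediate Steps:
c(n) = -7 + √2*√n/4 (c(n) = -7 + √(n + n)/4 = -7 + √(2*n)/4 = -7 + (√2*√n)/4 = -7 + √2*√n/4)
O(j) = 7 + j (O(j) = j + 7 = 7 + j)
O(c(Z(1)))² = (7 + (-7 + √2*√1/4))² = (7 + (-7 + (¼)*√2*1))² = (7 + (-7 + √2/4))² = (√2/4)² = ⅛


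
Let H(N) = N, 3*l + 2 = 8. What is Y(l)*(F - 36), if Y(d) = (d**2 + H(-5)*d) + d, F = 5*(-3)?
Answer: 204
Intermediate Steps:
l = 2 (l = -2/3 + (1/3)*8 = -2/3 + 8/3 = 2)
F = -15
Y(d) = d**2 - 4*d (Y(d) = (d**2 - 5*d) + d = d**2 - 4*d)
Y(l)*(F - 36) = (2*(-4 + 2))*(-15 - 36) = (2*(-2))*(-51) = -4*(-51) = 204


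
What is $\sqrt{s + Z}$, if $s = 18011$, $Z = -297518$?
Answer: $i \sqrt{279507} \approx 528.68 i$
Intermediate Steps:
$\sqrt{s + Z} = \sqrt{18011 - 297518} = \sqrt{-279507} = i \sqrt{279507}$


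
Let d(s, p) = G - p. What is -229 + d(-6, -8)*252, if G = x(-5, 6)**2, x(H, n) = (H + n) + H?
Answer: 5819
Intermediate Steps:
x(H, n) = n + 2*H
G = 16 (G = (6 + 2*(-5))**2 = (6 - 10)**2 = (-4)**2 = 16)
d(s, p) = 16 - p
-229 + d(-6, -8)*252 = -229 + (16 - 1*(-8))*252 = -229 + (16 + 8)*252 = -229 + 24*252 = -229 + 6048 = 5819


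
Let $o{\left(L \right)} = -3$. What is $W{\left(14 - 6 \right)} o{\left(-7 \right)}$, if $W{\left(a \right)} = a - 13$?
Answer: $15$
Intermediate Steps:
$W{\left(a \right)} = -13 + a$
$W{\left(14 - 6 \right)} o{\left(-7 \right)} = \left(-13 + \left(14 - 6\right)\right) \left(-3\right) = \left(-13 + 8\right) \left(-3\right) = \left(-5\right) \left(-3\right) = 15$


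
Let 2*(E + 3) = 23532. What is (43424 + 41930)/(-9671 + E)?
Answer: 42677/1046 ≈ 40.800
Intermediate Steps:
E = 11763 (E = -3 + (½)*23532 = -3 + 11766 = 11763)
(43424 + 41930)/(-9671 + E) = (43424 + 41930)/(-9671 + 11763) = 85354/2092 = 85354*(1/2092) = 42677/1046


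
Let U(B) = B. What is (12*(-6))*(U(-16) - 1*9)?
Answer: 1800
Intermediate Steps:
(12*(-6))*(U(-16) - 1*9) = (12*(-6))*(-16 - 1*9) = -72*(-16 - 9) = -72*(-25) = 1800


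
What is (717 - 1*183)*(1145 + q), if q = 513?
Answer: 885372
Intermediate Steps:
(717 - 1*183)*(1145 + q) = (717 - 1*183)*(1145 + 513) = (717 - 183)*1658 = 534*1658 = 885372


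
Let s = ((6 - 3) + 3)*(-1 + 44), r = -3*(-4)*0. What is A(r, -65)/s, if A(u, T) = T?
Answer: -65/258 ≈ -0.25194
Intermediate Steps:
r = 0 (r = 12*0 = 0)
s = 258 (s = (3 + 3)*43 = 6*43 = 258)
A(r, -65)/s = -65/258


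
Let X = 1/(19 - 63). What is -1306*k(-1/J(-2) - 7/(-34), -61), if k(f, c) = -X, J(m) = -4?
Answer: -653/22 ≈ -29.682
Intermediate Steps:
X = -1/44 (X = 1/(-44) = -1/44 ≈ -0.022727)
k(f, c) = 1/44 (k(f, c) = -1*(-1/44) = 1/44)
-1306*k(-1/J(-2) - 7/(-34), -61) = -1306*1/44 = -653/22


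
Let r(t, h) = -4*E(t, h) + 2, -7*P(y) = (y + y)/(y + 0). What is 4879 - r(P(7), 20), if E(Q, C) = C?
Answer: 4957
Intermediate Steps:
P(y) = -2/7 (P(y) = -(y + y)/(7*(y + 0)) = -2*y/(7*y) = -⅐*2 = -2/7)
r(t, h) = 2 - 4*h (r(t, h) = -4*h + 2 = 2 - 4*h)
4879 - r(P(7), 20) = 4879 - (2 - 4*20) = 4879 - (2 - 80) = 4879 - 1*(-78) = 4879 + 78 = 4957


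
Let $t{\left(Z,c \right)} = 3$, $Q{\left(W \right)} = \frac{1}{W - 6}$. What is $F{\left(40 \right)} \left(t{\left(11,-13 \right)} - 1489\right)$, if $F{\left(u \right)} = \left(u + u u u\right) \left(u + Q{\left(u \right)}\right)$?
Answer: $- \frac{64758720920}{17} \approx -3.8093 \cdot 10^{9}$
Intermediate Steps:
$Q{\left(W \right)} = \frac{1}{-6 + W}$
$F{\left(u \right)} = \left(u + u^{3}\right) \left(u + \frac{1}{-6 + u}\right)$ ($F{\left(u \right)} = \left(u + u u u\right) \left(u + \frac{1}{-6 + u}\right) = \left(u + u^{2} u\right) \left(u + \frac{1}{-6 + u}\right) = \left(u + u^{3}\right) \left(u + \frac{1}{-6 + u}\right)$)
$F{\left(40 \right)} \left(t{\left(11,-13 \right)} - 1489\right) = \frac{40 \left(1 + 40^{2} + 40 \left(1 + 40^{2}\right) \left(-6 + 40\right)\right)}{-6 + 40} \left(3 - 1489\right) = \frac{40 \left(1 + 1600 + 40 \left(1 + 1600\right) 34\right)}{34} \left(-1486\right) = 40 \cdot \frac{1}{34} \left(1 + 1600 + 40 \cdot 1601 \cdot 34\right) \left(-1486\right) = 40 \cdot \frac{1}{34} \left(1 + 1600 + 2177360\right) \left(-1486\right) = 40 \cdot \frac{1}{34} \cdot 2178961 \left(-1486\right) = \frac{43579220}{17} \left(-1486\right) = - \frac{64758720920}{17}$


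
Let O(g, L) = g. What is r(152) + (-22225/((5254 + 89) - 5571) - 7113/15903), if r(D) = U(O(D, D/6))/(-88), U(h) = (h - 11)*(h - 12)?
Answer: -29689019/233244 ≈ -127.29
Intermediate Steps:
U(h) = (-12 + h)*(-11 + h) (U(h) = (-11 + h)*(-12 + h) = (-12 + h)*(-11 + h))
r(D) = -3/2 - D²/88 + 23*D/88 (r(D) = (132 + D² - 23*D)/(-88) = (132 + D² - 23*D)*(-1/88) = -3/2 - D²/88 + 23*D/88)
r(152) + (-22225/((5254 + 89) - 5571) - 7113/15903) = (-3/2 - 1/88*152² + (23/88)*152) + (-22225/((5254 + 89) - 5571) - 7113/15903) = (-3/2 - 1/88*23104 + 437/11) + (-22225/(5343 - 5571) - 7113*1/15903) = (-3/2 - 2888/11 + 437/11) + (-22225/(-228) - 2371/5301) = -4935/22 + (-22225*(-1/228) - 2371/5301) = -4935/22 + (22225/228 - 2371/5301) = -4935/22 + 2057441/21204 = -29689019/233244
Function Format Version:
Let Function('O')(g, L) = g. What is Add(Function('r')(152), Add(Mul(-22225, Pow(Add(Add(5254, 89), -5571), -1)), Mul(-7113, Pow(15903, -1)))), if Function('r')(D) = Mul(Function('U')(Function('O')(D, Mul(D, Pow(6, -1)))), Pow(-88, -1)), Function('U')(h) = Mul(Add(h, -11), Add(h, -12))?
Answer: Rational(-29689019, 233244) ≈ -127.29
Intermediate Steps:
Function('U')(h) = Mul(Add(-12, h), Add(-11, h)) (Function('U')(h) = Mul(Add(-11, h), Add(-12, h)) = Mul(Add(-12, h), Add(-11, h)))
Function('r')(D) = Add(Rational(-3, 2), Mul(Rational(-1, 88), Pow(D, 2)), Mul(Rational(23, 88), D)) (Function('r')(D) = Mul(Add(132, Pow(D, 2), Mul(-23, D)), Pow(-88, -1)) = Mul(Add(132, Pow(D, 2), Mul(-23, D)), Rational(-1, 88)) = Add(Rational(-3, 2), Mul(Rational(-1, 88), Pow(D, 2)), Mul(Rational(23, 88), D)))
Add(Function('r')(152), Add(Mul(-22225, Pow(Add(Add(5254, 89), -5571), -1)), Mul(-7113, Pow(15903, -1)))) = Add(Add(Rational(-3, 2), Mul(Rational(-1, 88), Pow(152, 2)), Mul(Rational(23, 88), 152)), Add(Mul(-22225, Pow(Add(Add(5254, 89), -5571), -1)), Mul(-7113, Pow(15903, -1)))) = Add(Add(Rational(-3, 2), Mul(Rational(-1, 88), 23104), Rational(437, 11)), Add(Mul(-22225, Pow(Add(5343, -5571), -1)), Mul(-7113, Rational(1, 15903)))) = Add(Add(Rational(-3, 2), Rational(-2888, 11), Rational(437, 11)), Add(Mul(-22225, Pow(-228, -1)), Rational(-2371, 5301))) = Add(Rational(-4935, 22), Add(Mul(-22225, Rational(-1, 228)), Rational(-2371, 5301))) = Add(Rational(-4935, 22), Add(Rational(22225, 228), Rational(-2371, 5301))) = Add(Rational(-4935, 22), Rational(2057441, 21204)) = Rational(-29689019, 233244)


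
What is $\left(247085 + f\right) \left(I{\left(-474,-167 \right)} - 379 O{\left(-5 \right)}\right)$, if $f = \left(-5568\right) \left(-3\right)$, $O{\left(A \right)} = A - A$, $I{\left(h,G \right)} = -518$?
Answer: $-136642702$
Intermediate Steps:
$O{\left(A \right)} = 0$
$f = 16704$
$\left(247085 + f\right) \left(I{\left(-474,-167 \right)} - 379 O{\left(-5 \right)}\right) = \left(247085 + 16704\right) \left(-518 - 0\right) = 263789 \left(-518 + 0\right) = 263789 \left(-518\right) = -136642702$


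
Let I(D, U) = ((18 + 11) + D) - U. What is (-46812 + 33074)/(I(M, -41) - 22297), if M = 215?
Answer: 6869/11006 ≈ 0.62411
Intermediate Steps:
I(D, U) = 29 + D - U (I(D, U) = (29 + D) - U = 29 + D - U)
(-46812 + 33074)/(I(M, -41) - 22297) = (-46812 + 33074)/((29 + 215 - 1*(-41)) - 22297) = -13738/((29 + 215 + 41) - 22297) = -13738/(285 - 22297) = -13738/(-22012) = -13738*(-1/22012) = 6869/11006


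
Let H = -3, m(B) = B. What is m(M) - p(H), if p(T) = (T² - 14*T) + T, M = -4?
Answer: -52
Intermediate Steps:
p(T) = T² - 13*T
m(M) - p(H) = -4 - (-3)*(-13 - 3) = -4 - (-3)*(-16) = -4 - 1*48 = -4 - 48 = -52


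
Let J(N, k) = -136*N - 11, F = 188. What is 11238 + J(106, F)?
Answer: -3189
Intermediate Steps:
J(N, k) = -11 - 136*N
11238 + J(106, F) = 11238 + (-11 - 136*106) = 11238 + (-11 - 14416) = 11238 - 14427 = -3189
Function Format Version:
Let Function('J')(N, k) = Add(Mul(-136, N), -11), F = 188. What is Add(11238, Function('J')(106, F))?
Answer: -3189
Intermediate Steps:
Function('J')(N, k) = Add(-11, Mul(-136, N))
Add(11238, Function('J')(106, F)) = Add(11238, Add(-11, Mul(-136, 106))) = Add(11238, Add(-11, -14416)) = Add(11238, -14427) = -3189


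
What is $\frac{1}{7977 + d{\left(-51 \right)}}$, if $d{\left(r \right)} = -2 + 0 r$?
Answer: $\frac{1}{7975} \approx 0.00012539$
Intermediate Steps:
$d{\left(r \right)} = -2$ ($d{\left(r \right)} = -2 + 0 = -2$)
$\frac{1}{7977 + d{\left(-51 \right)}} = \frac{1}{7977 - 2} = \frac{1}{7975}$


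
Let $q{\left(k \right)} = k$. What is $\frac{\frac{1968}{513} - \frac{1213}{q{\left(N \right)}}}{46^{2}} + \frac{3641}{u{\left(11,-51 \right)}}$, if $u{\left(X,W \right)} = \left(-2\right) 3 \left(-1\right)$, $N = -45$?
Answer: $\frac{1097897057}{1809180} \approx 606.85$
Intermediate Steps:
$u{\left(X,W \right)} = 6$ ($u{\left(X,W \right)} = \left(-6\right) \left(-1\right) = 6$)
$\frac{\frac{1968}{513} - \frac{1213}{q{\left(N \right)}}}{46^{2}} + \frac{3641}{u{\left(11,-51 \right)}} = \frac{\frac{1968}{513} - \frac{1213}{-45}}{46^{2}} + \frac{3641}{6} = \frac{1968 \cdot \frac{1}{513} - - \frac{1213}{45}}{2116} + 3641 \cdot \frac{1}{6} = \left(\frac{656}{171} + \frac{1213}{45}\right) \frac{1}{2116} + \frac{3641}{6} = \frac{26327}{855} \cdot \frac{1}{2116} + \frac{3641}{6} = \frac{26327}{1809180} + \frac{3641}{6} = \frac{1097897057}{1809180}$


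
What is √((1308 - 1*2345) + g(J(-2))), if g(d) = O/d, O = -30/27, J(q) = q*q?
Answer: I*√37342/6 ≈ 32.207*I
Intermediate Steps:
J(q) = q²
O = -10/9 (O = -30*1/27 = -10/9 ≈ -1.1111)
g(d) = -10/(9*d)
√((1308 - 1*2345) + g(J(-2))) = √((1308 - 1*2345) - 10/(9*((-2)²))) = √((1308 - 2345) - 10/9/4) = √(-1037 - 10/9*¼) = √(-1037 - 5/18) = √(-18671/18) = I*√37342/6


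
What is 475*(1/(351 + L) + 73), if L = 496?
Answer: 29370200/847 ≈ 34676.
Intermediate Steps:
475*(1/(351 + L) + 73) = 475*(1/(351 + 496) + 73) = 475*(1/847 + 73) = 475*(61832/847) = 29370200/847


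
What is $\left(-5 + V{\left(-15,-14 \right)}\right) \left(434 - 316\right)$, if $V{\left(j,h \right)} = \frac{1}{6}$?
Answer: $- \frac{1711}{3} \approx -570.33$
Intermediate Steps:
$V{\left(j,h \right)} = \frac{1}{6}$
$\left(-5 + V{\left(-15,-14 \right)}\right) \left(434 - 316\right) = \left(-5 + \frac{1}{6}\right) \left(434 - 316\right) = \left(- \frac{29}{6}\right) 118 = - \frac{1711}{3}$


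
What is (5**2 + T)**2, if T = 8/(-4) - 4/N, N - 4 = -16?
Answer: 4900/9 ≈ 544.44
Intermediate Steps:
N = -12 (N = 4 - 16 = -12)
T = -5/3 (T = 8/(-4) - 4/(-12) = 8*(-1/4) - 4*(-1/12) = -2 + 1/3 = -5/3 ≈ -1.6667)
(5**2 + T)**2 = (5**2 - 5/3)**2 = (25 - 5/3)**2 = (70/3)**2 = 4900/9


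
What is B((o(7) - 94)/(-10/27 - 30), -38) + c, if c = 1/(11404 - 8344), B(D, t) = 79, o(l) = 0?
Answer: 241741/3060 ≈ 79.000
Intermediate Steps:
c = 1/3060 ≈ 0.00032680
B((o(7) - 94)/(-10/27 - 30), -38) + c = 79 + 1/3060 = 241741/3060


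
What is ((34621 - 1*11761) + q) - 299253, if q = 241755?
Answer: -34638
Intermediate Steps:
((34621 - 1*11761) + q) - 299253 = ((34621 - 1*11761) + 241755) - 299253 = ((34621 - 11761) + 241755) - 299253 = (22860 + 241755) - 299253 = 264615 - 299253 = -34638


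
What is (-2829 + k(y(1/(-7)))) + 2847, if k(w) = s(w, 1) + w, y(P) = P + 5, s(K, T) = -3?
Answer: 139/7 ≈ 19.857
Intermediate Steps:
y(P) = 5 + P
k(w) = -3 + w
(-2829 + k(y(1/(-7)))) + 2847 = (-2829 + (-3 + (5 + 1/(-7)))) + 2847 = (-2829 + (-3 + (5 - 1/7))) + 2847 = (-2829 + (-3 + 34/7)) + 2847 = (-2829 + 13/7) + 2847 = -19790/7 + 2847 = 139/7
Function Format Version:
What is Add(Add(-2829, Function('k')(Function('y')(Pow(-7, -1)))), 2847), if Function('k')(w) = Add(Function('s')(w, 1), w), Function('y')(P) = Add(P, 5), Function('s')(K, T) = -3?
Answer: Rational(139, 7) ≈ 19.857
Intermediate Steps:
Function('y')(P) = Add(5, P)
Function('k')(w) = Add(-3, w)
Add(Add(-2829, Function('k')(Function('y')(Pow(-7, -1)))), 2847) = Add(Add(-2829, Add(-3, Add(5, Pow(-7, -1)))), 2847) = Add(Add(-2829, Add(-3, Add(5, Rational(-1, 7)))), 2847) = Add(Add(-2829, Add(-3, Rational(34, 7))), 2847) = Add(Add(-2829, Rational(13, 7)), 2847) = Add(Rational(-19790, 7), 2847) = Rational(139, 7)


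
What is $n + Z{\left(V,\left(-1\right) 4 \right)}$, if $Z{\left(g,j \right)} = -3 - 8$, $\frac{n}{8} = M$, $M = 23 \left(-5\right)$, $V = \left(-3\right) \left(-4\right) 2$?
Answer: $-931$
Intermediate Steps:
$V = 24$ ($V = 12 \cdot 2 = 24$)
$M = -115$
$n = -920$ ($n = 8 \left(-115\right) = -920$)
$Z{\left(g,j \right)} = -11$
$n + Z{\left(V,\left(-1\right) 4 \right)} = -920 - 11 = -931$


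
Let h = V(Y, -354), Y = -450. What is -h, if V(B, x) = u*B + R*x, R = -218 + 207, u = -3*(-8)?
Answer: 6906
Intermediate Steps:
u = 24
R = -11
V(B, x) = -11*x + 24*B (V(B, x) = 24*B - 11*x = -11*x + 24*B)
h = -6906 (h = -11*(-354) + 24*(-450) = 3894 - 10800 = -6906)
-h = -1*(-6906) = 6906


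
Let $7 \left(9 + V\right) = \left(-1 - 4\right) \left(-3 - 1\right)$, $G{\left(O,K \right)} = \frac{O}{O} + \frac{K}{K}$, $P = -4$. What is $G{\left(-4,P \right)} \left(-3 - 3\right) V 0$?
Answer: $0$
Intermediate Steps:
$G{\left(O,K \right)} = 2$ ($G{\left(O,K \right)} = 1 + 1 = 2$)
$V = - \frac{43}{7}$ ($V = -9 + \frac{\left(-1 - 4\right) \left(-3 - 1\right)}{7} = -9 + \frac{\left(-5\right) \left(-4\right)}{7} = -9 + \frac{1}{7} \cdot 20 = -9 + \frac{20}{7} = - \frac{43}{7} \approx -6.1429$)
$G{\left(-4,P \right)} \left(-3 - 3\right) V 0 = 2 \left(-3 - 3\right) \left(- \frac{43}{7}\right) 0 = 2 \left(-6\right) \left(- \frac{43}{7}\right) 0 = \left(-12\right) \left(- \frac{43}{7}\right) 0 = \frac{516}{7} \cdot 0 = 0$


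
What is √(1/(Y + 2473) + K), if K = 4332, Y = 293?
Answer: 7*√676389342/2766 ≈ 65.818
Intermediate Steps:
√(1/(Y + 2473) + K) = √(1/(293 + 2473) + 4332) = √(1/2766 + 4332) = √(11982313/2766) = 7*√676389342/2766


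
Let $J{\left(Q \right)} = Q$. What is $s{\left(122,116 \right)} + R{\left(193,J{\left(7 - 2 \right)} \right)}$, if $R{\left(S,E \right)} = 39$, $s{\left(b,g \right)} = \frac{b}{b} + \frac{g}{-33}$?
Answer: $\frac{1204}{33} \approx 36.485$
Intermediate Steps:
$s{\left(b,g \right)} = 1 - \frac{g}{33}$ ($s{\left(b,g \right)} = 1 + g \left(- \frac{1}{33}\right) = 1 - \frac{g}{33}$)
$s{\left(122,116 \right)} + R{\left(193,J{\left(7 - 2 \right)} \right)} = \left(1 - \frac{116}{33}\right) + 39 = - \frac{83}{33} + 39 = \frac{1204}{33}$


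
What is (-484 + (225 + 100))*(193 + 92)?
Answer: -45315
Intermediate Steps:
(-484 + (225 + 100))*(193 + 92) = (-484 + 325)*285 = -159*285 = -45315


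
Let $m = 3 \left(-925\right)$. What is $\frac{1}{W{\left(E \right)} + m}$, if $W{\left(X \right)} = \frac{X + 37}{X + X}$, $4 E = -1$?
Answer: $- \frac{2}{5697} \approx -0.00035106$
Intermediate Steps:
$E = - \frac{1}{4}$ ($E = \frac{1}{4} \left(-1\right) = - \frac{1}{4} \approx -0.25$)
$W{\left(X \right)} = \frac{37 + X}{2 X}$
$m = -2775$
$\frac{1}{W{\left(E \right)} + m} = \frac{1}{\frac{37 - \frac{1}{4}}{2 \left(- \frac{1}{4}\right)} - 2775} = \frac{1}{\frac{1}{2} \left(-4\right) \frac{147}{4} - 2775} = \frac{1}{- \frac{147}{2} - 2775} = \frac{1}{- \frac{5697}{2}} = - \frac{2}{5697}$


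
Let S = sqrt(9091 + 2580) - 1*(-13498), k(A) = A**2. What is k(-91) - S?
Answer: -5217 - sqrt(11671) ≈ -5325.0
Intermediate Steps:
S = 13498 + sqrt(11671) (S = sqrt(11671) + 13498 = 13498 + sqrt(11671) ≈ 13606.)
k(-91) - S = (-91)**2 - (13498 + sqrt(11671)) = 8281 + (-13498 - sqrt(11671)) = -5217 - sqrt(11671)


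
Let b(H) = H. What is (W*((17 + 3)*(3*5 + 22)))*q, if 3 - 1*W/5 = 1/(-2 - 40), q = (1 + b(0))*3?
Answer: 234950/7 ≈ 33564.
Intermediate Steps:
q = 3 (q = (1 + 0)*3 = 1*3 = 3)
W = 635/42 (W = 15 - 5/(-2 - 40) = 15 - 5/(-42) = 15 - 5*(-1/42) = 15 + 5/42 = 635/42 ≈ 15.119)
(W*((17 + 3)*(3*5 + 22)))*q = (635*((17 + 3)*(3*5 + 22))/42)*3 = (635*(20*(15 + 22))/42)*3 = (635*(20*37)/42)*3 = ((635/42)*740)*3 = (234950/21)*3 = 234950/7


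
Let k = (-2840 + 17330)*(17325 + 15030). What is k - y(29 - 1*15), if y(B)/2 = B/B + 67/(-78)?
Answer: 18284134039/39 ≈ 4.6882e+8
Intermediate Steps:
k = 468823950 (k = 14490*32355 = 468823950)
y(B) = 11/39 (y(B) = 2*(B/B + 67/(-78)) = 2*(1 + 67*(-1/78)) = 2*(1 - 67/78) = 2*(11/78) = 11/39)
k - y(29 - 1*15) = 468823950 - 1*11/39 = 468823950 - 11/39 = 18284134039/39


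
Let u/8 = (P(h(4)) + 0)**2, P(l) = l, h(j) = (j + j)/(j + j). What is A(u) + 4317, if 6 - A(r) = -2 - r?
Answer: 4333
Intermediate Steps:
h(j) = 1 (h(j) = (2*j)/((2*j)) = (2*j)*(1/(2*j)) = 1)
u = 8 (u = 8*(1 + 0)**2 = 8*1**2 = 8*1 = 8)
A(r) = 8 + r (A(r) = 6 - (-2 - r) = 6 + (2 + r) = 8 + r)
A(u) + 4317 = (8 + 8) + 4317 = 16 + 4317 = 4333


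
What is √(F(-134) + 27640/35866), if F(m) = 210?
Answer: 5*√2711290270/17933 ≈ 14.518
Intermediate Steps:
√(F(-134) + 27640/35866) = √(210 + 27640/35866) = √(210 + 27640*(1/35866)) = √(210 + 13820/17933) = √(3779750/17933) = 5*√2711290270/17933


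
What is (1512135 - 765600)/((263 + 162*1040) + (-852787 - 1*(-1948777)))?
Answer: 746535/1264733 ≈ 0.59027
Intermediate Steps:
(1512135 - 765600)/((263 + 162*1040) + (-852787 - 1*(-1948777))) = 746535/((263 + 168480) + (-852787 + 1948777)) = 746535/(168743 + 1095990) = 746535/1264733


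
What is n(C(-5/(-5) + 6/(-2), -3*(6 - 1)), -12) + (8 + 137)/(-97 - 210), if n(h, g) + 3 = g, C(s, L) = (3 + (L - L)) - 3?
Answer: -4750/307 ≈ -15.472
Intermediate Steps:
C(s, L) = 0 (C(s, L) = (3 + 0) - 3 = 3 - 3 = 0)
n(h, g) = -3 + g
n(C(-5/(-5) + 6/(-2), -3*(6 - 1)), -12) + (8 + 137)/(-97 - 210) = (-3 - 12) + (8 + 137)/(-97 - 210) = -15 + 145/(-307) = -15 + 145*(-1/307) = -15 - 145/307 = -4750/307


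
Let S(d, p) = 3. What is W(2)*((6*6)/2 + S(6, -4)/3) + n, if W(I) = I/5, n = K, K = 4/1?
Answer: 58/5 ≈ 11.600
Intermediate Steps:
K = 4 (K = 4*1 = 4)
n = 4
W(I) = I/5 (W(I) = I*(⅕) = I/5)
W(2)*((6*6)/2 + S(6, -4)/3) + n = ((⅕)*2)*((6*6)/2 + 3/3) + 4 = 2*(36*(½) + 3*(⅓))/5 + 4 = 2*(18 + 1)/5 + 4 = (⅖)*19 + 4 = 38/5 + 4 = 58/5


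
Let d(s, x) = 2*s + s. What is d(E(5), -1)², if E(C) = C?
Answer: 225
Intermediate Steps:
d(s, x) = 3*s
d(E(5), -1)² = (3*5)² = 15² = 225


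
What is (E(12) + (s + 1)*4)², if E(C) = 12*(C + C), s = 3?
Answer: 92416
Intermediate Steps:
E(C) = 24*C (E(C) = 12*(2*C) = 24*C)
(E(12) + (s + 1)*4)² = (24*12 + (3 + 1)*4)² = (288 + 4*4)² = (288 + 16)² = 304² = 92416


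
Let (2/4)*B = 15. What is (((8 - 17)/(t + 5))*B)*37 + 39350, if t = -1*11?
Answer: 41015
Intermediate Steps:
B = 30 (B = 2*15 = 30)
t = -11
(((8 - 17)/(t + 5))*B)*37 + 39350 = (((8 - 17)/(-11 + 5))*30)*37 + 39350 = (-9/(-6)*30)*37 + 39350 = (-9*(-⅙)*30)*37 + 39350 = ((3/2)*30)*37 + 39350 = 45*37 + 39350 = 1665 + 39350 = 41015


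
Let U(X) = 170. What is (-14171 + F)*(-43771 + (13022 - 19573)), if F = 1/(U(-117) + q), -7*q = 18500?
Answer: 2057331242579/2885 ≈ 7.1311e+8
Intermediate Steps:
q = -18500/7 (q = -⅐*18500 = -18500/7 ≈ -2642.9)
F = -7/17310 (F = 1/(170 - 18500/7) = 1/(-17310/7) = -7/17310 ≈ -0.00040439)
(-14171 + F)*(-43771 + (13022 - 19573)) = (-14171 - 7/17310)*(-43771 + (13022 - 19573)) = -245300017*(-43771 - 6551)/17310 = -245300017/17310*(-50322) = 2057331242579/2885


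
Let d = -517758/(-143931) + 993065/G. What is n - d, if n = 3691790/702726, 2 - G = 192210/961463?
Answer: -16095262437943608592793/29175272643568116 ≈ -5.5168e+5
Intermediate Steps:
G = 1730716/961463 (G = 2 - 192210/961463 = 1730716/961463 ≈ 1.8001)
n = 1845895/351363 (n = 3691790*(1/702726) = 1845895/351363 ≈ 5.2535)
d = 45808510603067391/83034561532 (d = -517758/(-143931) + 993065/(1730716/961463) = -517758*(-1/143931) + 993065*(961463/1730716) = 172586/47977 + 954795254095/1730716 = 45808510603067391/83034561532 ≈ 5.5168e+5)
n - d = 1845895/351363 - 1*45808510603067391/83034561532 = 1845895/351363 - 45808510603067391/83034561532 = -16095262437943608592793/29175272643568116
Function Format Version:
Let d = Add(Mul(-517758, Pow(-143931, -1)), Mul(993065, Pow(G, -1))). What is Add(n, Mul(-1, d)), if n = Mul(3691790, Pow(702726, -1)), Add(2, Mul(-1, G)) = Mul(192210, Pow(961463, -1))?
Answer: Rational(-16095262437943608592793, 29175272643568116) ≈ -5.5168e+5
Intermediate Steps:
G = Rational(1730716, 961463) (G = Add(2, Mul(-1, Mul(192210, Pow(961463, -1)))) = Add(2, Mul(-1, Mul(192210, Rational(1, 961463)))) = Add(2, Mul(-1, Rational(192210, 961463))) = Add(2, Rational(-192210, 961463)) = Rational(1730716, 961463) ≈ 1.8001)
n = Rational(1845895, 351363) (n = Mul(3691790, Rational(1, 702726)) = Rational(1845895, 351363) ≈ 5.2535)
d = Rational(45808510603067391, 83034561532) (d = Add(Mul(-517758, Pow(-143931, -1)), Mul(993065, Pow(Rational(1730716, 961463), -1))) = Add(Mul(-517758, Rational(-1, 143931)), Mul(993065, Rational(961463, 1730716))) = Add(Rational(172586, 47977), Rational(954795254095, 1730716)) = Rational(45808510603067391, 83034561532) ≈ 5.5168e+5)
Add(n, Mul(-1, d)) = Add(Rational(1845895, 351363), Mul(-1, Rational(45808510603067391, 83034561532))) = Add(Rational(1845895, 351363), Rational(-45808510603067391, 83034561532)) = Rational(-16095262437943608592793, 29175272643568116)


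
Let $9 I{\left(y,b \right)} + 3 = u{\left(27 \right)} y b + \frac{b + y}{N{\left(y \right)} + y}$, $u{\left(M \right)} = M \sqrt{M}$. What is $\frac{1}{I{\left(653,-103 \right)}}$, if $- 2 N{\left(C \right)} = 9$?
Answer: $\frac{32579343}{149786287438622140826} - \frac{82481753750499 \sqrt{3}}{149786287438622140826} \approx -9.5378 \cdot 10^{-7}$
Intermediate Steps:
$N{\left(C \right)} = - \frac{9}{2}$ ($N{\left(C \right)} = \left(- \frac{1}{2}\right) 9 = - \frac{9}{2}$)
$u{\left(M \right)} = M^{\frac{3}{2}}$
$I{\left(y,b \right)} = - \frac{1}{3} + \frac{b + y}{9 \left(- \frac{9}{2} + y\right)} + 9 b y \sqrt{3}$ ($I{\left(y,b \right)} = - \frac{1}{3} + \frac{27^{\frac{3}{2}} y b + \frac{b + y}{- \frac{9}{2} + y}}{9} = - \frac{1}{3} + \frac{81 \sqrt{3} y b + \frac{b + y}{- \frac{9}{2} + y}}{9} = - \frac{1}{3} + \frac{81 y \sqrt{3} b + \frac{b + y}{- \frac{9}{2} + y}}{9} = - \frac{1}{3} + \frac{81 b y \sqrt{3} + \frac{b + y}{- \frac{9}{2} + y}}{9} = - \frac{1}{3} + \frac{\frac{b + y}{- \frac{9}{2} + y} + 81 b y \sqrt{3}}{9} = - \frac{1}{3} + \left(\frac{b + y}{9 \left(- \frac{9}{2} + y\right)} + 9 b y \sqrt{3}\right) = - \frac{1}{3} + \frac{b + y}{9 \left(- \frac{9}{2} + y\right)} + 9 b y \sqrt{3}$)
$\frac{1}{I{\left(653,-103 \right)}} = \frac{1}{\frac{1}{9} \frac{1}{-9 + 2 \cdot 653} \left(27 - 2612 + 2 \left(-103\right) - \left(-75087\right) 653 \sqrt{3} + 162 \left(-103\right) \sqrt{3} \cdot 653^{2}\right)} = \frac{1}{\frac{1}{9} \frac{1}{-9 + 1306} \left(27 - 2612 - 206 + 49031811 \sqrt{3} + 162 \left(-103\right) \sqrt{3} \cdot 426409\right)} = \frac{1}{\frac{1}{9} \cdot \frac{1}{1297} \left(27 - 2612 - 206 + 49031811 \sqrt{3} - 7115060574 \sqrt{3}\right)} = \frac{1}{\frac{1}{9} \cdot \frac{1}{1297} \left(-2791 - 7066028763 \sqrt{3}\right)} = \frac{1}{- \frac{2791}{11673} - 605331 \sqrt{3}}$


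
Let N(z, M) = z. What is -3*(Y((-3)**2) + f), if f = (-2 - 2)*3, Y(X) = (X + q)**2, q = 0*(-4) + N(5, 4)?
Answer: -552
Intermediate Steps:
q = 5 (q = 0*(-4) + 5 = 0 + 5 = 5)
Y(X) = (5 + X)**2 (Y(X) = (X + 5)**2 = (5 + X)**2)
f = -12 (f = -4*3 = -12)
-3*(Y((-3)**2) + f) = -3*((5 + (-3)**2)**2 - 12) = -3*((5 + 9)**2 - 12) = -3*(14**2 - 12) = -3*(196 - 12) = -3*184 = -552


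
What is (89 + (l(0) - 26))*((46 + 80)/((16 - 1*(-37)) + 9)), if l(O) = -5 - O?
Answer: 3654/31 ≈ 117.87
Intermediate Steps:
(89 + (l(0) - 26))*((46 + 80)/((16 - 1*(-37)) + 9)) = (89 + ((-5 - 1*0) - 26))*((46 + 80)/((16 - 1*(-37)) + 9)) = (89 + ((-5 + 0) - 26))*(126/((16 + 37) + 9)) = (89 + (-5 - 26))*(126/(53 + 9)) = (89 - 31)*(126/62) = 58*(126*(1/62)) = 58*(63/31) = 3654/31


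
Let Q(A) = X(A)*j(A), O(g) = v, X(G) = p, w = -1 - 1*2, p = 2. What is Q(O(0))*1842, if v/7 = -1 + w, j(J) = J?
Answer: -103152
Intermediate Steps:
w = -3 (w = -1 - 2 = -3)
v = -28 (v = 7*(-1 - 3) = 7*(-4) = -28)
X(G) = 2
O(g) = -28
Q(A) = 2*A
Q(O(0))*1842 = (2*(-28))*1842 = -56*1842 = -103152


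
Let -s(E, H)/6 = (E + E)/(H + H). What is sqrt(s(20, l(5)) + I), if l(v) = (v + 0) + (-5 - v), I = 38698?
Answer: sqrt(38722) ≈ 196.78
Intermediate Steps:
l(v) = -5 (l(v) = v + (-5 - v) = -5)
s(E, H) = -6*E/H (s(E, H) = -6*(E + E)/(H + H) = -6*2*E/(2*H) = -6*2*E*1/(2*H) = -6*E/H)
sqrt(s(20, l(5)) + I) = sqrt(-6*20/(-5) + 38698) = sqrt(-6*20*(-1/5) + 38698) = sqrt(24 + 38698) = sqrt(38722)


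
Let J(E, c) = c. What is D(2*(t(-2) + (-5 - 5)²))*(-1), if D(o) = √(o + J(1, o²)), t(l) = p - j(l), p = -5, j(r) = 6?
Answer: -√31862 ≈ -178.50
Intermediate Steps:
t(l) = -11 (t(l) = -5 - 1*6 = -5 - 6 = -11)
D(o) = √(o + o²)
D(2*(t(-2) + (-5 - 5)²))*(-1) = √((2*(-11 + (-5 - 5)²))*(1 + 2*(-11 + (-5 - 5)²)))*(-1) = √((2*(-11 + (-10)²))*(1 + 2*(-11 + (-10)²)))*(-1) = √((2*(-11 + 100))*(1 + 2*(-11 + 100)))*(-1) = √((2*89)*(1 + 2*89))*(-1) = √(178*(1 + 178))*(-1) = √(178*179)*(-1) = √31862*(-1) = -√31862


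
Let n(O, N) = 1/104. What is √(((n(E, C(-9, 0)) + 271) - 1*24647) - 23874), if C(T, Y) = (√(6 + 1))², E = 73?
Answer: I*√130467974/52 ≈ 219.66*I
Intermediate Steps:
C(T, Y) = 7 (C(T, Y) = (√7)² = 7)
n(O, N) = 1/104
√(((n(E, C(-9, 0)) + 271) - 1*24647) - 23874) = √(((1/104 + 271) - 1*24647) - 23874) = √((28185/104 - 24647) - 23874) = √(-2535103/104 - 23874) = √(-5017999/104) = I*√130467974/52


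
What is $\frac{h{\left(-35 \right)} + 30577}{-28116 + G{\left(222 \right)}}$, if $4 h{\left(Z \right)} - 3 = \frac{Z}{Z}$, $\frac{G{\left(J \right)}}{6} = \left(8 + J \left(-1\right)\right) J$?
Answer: $- \frac{15289}{156582} \approx -0.097642$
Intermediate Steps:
$G{\left(J \right)} = 6 J \left(8 - J\right)$ ($G{\left(J \right)} = 6 \left(8 + J \left(-1\right)\right) J = 6 \left(8 - J\right) J = 6 J \left(8 - J\right)$)
$h{\left(Z \right)} = 1$ ($h{\left(Z \right)} = \frac{3}{4} + \frac{Z \frac{1}{Z}}{4} = \frac{3}{4} + \frac{1}{4} \cdot 1 = \frac{3}{4} + \frac{1}{4} = 1$)
$\frac{h{\left(-35 \right)} + 30577}{-28116 + G{\left(222 \right)}} = \frac{1 + 30577}{-28116 + 6 \cdot 222 \left(8 - 222\right)} = \frac{30578}{-28116 + 6 \cdot 222 \left(8 - 222\right)} = \frac{30578}{-28116 + 6 \cdot 222 \left(-214\right)} = \frac{30578}{-28116 - 285048} = \frac{30578}{-313164} = 30578 \left(- \frac{1}{313164}\right) = - \frac{15289}{156582}$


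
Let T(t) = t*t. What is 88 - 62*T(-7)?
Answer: -2950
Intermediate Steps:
T(t) = t²
88 - 62*T(-7) = 88 - 62*(-7)² = 88 - 62*49 = 88 - 3038 = -2950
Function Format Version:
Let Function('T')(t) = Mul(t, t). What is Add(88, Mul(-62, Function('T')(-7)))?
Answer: -2950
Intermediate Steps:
Function('T')(t) = Pow(t, 2)
Add(88, Mul(-62, Function('T')(-7))) = Add(88, Mul(-62, Pow(-7, 2))) = Add(88, Mul(-62, 49)) = Add(88, -3038) = -2950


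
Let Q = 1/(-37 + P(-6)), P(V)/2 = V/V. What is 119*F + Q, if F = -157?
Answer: -653906/35 ≈ -18683.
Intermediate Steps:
P(V) = 2 (P(V) = 2*(V/V) = 2*1 = 2)
Q = -1/35 (Q = 1/(-37 + 2) = 1/(-35) = -1/35 ≈ -0.028571)
119*F + Q = 119*(-157) - 1/35 = -18683 - 1/35 = -653906/35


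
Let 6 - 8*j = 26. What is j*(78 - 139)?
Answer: 305/2 ≈ 152.50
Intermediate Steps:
j = -5/2 (j = 3/4 - 1/8*26 = 3/4 - 13/4 = -5/2 ≈ -2.5000)
j*(78 - 139) = -5*(78 - 139)/2 = -5/2*(-61) = 305/2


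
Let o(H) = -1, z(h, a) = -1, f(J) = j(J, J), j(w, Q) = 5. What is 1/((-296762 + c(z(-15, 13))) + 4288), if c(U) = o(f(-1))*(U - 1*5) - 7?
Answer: -1/292475 ≈ -3.4191e-6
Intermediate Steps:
f(J) = 5
c(U) = -2 - U (c(U) = -(U - 1*5) - 7 = -(U - 5) - 7 = -(-5 + U) - 7 = (5 - U) - 7 = -2 - U)
1/((-296762 + c(z(-15, 13))) + 4288) = 1/((-296762 + (-2 - 1*(-1))) + 4288) = 1/((-296762 + (-2 + 1)) + 4288) = 1/((-296762 - 1) + 4288) = 1/(-296763 + 4288) = 1/(-292475) = -1/292475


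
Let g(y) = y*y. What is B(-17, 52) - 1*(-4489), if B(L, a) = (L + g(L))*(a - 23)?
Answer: 12377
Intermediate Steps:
g(y) = y²
B(L, a) = (-23 + a)*(L + L²) (B(L, a) = (L + L²)*(a - 23) = (L + L²)*(-23 + a) = (-23 + a)*(L + L²))
B(-17, 52) - 1*(-4489) = -17*(-23 + 52 - 23*(-17) - 17*52) - 1*(-4489) = -17*(-23 + 52 + 391 - 884) + 4489 = -17*(-464) + 4489 = 7888 + 4489 = 12377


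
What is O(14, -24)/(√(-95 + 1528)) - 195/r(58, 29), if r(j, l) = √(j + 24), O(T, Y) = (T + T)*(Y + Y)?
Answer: -1344*√1433/1433 - 195*√82/82 ≈ -57.038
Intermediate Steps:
O(T, Y) = 4*T*Y (O(T, Y) = (2*T)*(2*Y) = 4*T*Y)
r(j, l) = √(24 + j)
O(14, -24)/(√(-95 + 1528)) - 195/r(58, 29) = (4*14*(-24))/(√(-95 + 1528)) - 195/√(24 + 58) = -1344*√1433/1433 - 195*√82/82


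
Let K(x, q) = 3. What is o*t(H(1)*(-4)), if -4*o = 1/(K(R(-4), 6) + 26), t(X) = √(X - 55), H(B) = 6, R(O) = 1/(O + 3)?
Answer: -I*√79/116 ≈ -0.076622*I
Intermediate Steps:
R(O) = 1/(3 + O)
t(X) = √(-55 + X)
o = -1/116 (o = -1/(4*(3 + 26)) = -¼/29 = -¼*1/29 = -1/116 ≈ -0.0086207)
o*t(H(1)*(-4)) = -√(-55 + 6*(-4))/116 = -√(-55 - 24)/116 = -I*√79/116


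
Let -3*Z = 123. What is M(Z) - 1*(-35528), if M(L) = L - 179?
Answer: 35308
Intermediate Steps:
Z = -41 (Z = -⅓*123 = -41)
M(L) = -179 + L
M(Z) - 1*(-35528) = (-179 - 41) - 1*(-35528) = -220 + 35528 = 35308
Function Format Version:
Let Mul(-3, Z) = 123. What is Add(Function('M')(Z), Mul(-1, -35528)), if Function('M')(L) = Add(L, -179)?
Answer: 35308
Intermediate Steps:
Z = -41 (Z = Mul(Rational(-1, 3), 123) = -41)
Function('M')(L) = Add(-179, L)
Add(Function('M')(Z), Mul(-1, -35528)) = Add(Add(-179, -41), Mul(-1, -35528)) = Add(-220, 35528) = 35308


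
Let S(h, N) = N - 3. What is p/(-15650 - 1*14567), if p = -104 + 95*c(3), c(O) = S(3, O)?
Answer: 104/30217 ≈ 0.0034418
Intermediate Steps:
S(h, N) = -3 + N
c(O) = -3 + O
p = -104 (p = -104 + 95*(-3 + 3) = -104 + 95*0 = -104 + 0 = -104)
p/(-15650 - 1*14567) = -104/(-15650 - 1*14567) = -104/(-15650 - 14567) = -104/(-30217) = -104*(-1/30217) = 104/30217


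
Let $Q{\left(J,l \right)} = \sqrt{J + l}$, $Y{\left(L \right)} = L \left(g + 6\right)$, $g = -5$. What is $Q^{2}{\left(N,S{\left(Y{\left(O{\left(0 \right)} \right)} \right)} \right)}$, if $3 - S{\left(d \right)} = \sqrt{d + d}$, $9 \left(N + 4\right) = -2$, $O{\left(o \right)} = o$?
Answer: $- \frac{11}{9} \approx -1.2222$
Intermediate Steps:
$Y{\left(L \right)} = L$ ($Y{\left(L \right)} = L \left(-5 + 6\right) = L 1 = L$)
$N = - \frac{38}{9}$ ($N = -4 + \frac{1}{9} \left(-2\right) = -4 - \frac{2}{9} = - \frac{38}{9} \approx -4.2222$)
$S{\left(d \right)} = 3 - \sqrt{2} \sqrt{d}$ ($S{\left(d \right)} = 3 - \sqrt{d + d} = 3 - \sqrt{2 d} = 3 - \sqrt{2} \sqrt{d}$)
$Q^{2}{\left(N,S{\left(Y{\left(O{\left(0 \right)} \right)} \right)} \right)} = \left(\sqrt{- \frac{38}{9} + \left(3 - \sqrt{2} \sqrt{0}\right)}\right)^{2} = \left(\sqrt{- \frac{38}{9} + \left(3 - \sqrt{2} \cdot 0\right)}\right)^{2} = \left(\sqrt{- \frac{38}{9} + \left(3 + 0\right)}\right)^{2} = \left(\sqrt{- \frac{38}{9} + 3}\right)^{2} = \left(\sqrt{- \frac{11}{9}}\right)^{2} = \left(\frac{i \sqrt{11}}{3}\right)^{2} = - \frac{11}{9}$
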